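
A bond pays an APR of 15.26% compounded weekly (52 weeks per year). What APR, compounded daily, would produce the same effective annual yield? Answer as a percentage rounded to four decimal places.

15.2408%

EAR = (1 + 0.1526/52)^52 − 1 = 0.164599.
Solve (1 + r/365)^365 = 1.164599: r/365 = 1.164599^(1/365) − 1 = 0.000418, so r = 0.152408 = 15.2408%.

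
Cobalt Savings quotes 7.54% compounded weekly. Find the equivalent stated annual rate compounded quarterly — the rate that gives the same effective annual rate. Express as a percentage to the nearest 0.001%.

7.606%

EAR = (1 + 0.0754/52)^52 − 1 = 0.078257.
Solve (1 + r/4)^4 = 1.078257: r/4 = 1.078257^(1/4) − 1 = 0.019015, so r = 0.076059 = 7.606%.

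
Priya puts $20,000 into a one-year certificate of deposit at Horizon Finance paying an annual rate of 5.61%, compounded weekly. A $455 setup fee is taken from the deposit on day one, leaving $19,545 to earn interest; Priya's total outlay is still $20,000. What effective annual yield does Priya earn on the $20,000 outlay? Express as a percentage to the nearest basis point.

3.36%

Value after one year: 19,545 × (1 + 0.0561/52)^52 = 19,545 × 1.057671 = $20,672.19.
Effective yield on the $20,000 outlay: 20,672.19 / 20,000 − 1 = 0.033609 = 3.36%.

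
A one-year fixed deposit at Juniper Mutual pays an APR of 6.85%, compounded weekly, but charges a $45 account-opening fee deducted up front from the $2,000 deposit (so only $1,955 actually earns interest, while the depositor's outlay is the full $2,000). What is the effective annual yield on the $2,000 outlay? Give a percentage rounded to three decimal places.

Value after one year: 1,955 × (1 + 0.0685/52)^52 = 1,955 × 1.070852 = $2,093.52.
Effective yield on the $2,000 outlay: 2,093.52 / 2,000 − 1 = 0.046758 = 4.676%.

4.676%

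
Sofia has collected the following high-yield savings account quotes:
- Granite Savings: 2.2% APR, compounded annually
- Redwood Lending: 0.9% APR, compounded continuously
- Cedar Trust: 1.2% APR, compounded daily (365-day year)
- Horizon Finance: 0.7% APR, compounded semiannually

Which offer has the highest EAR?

Granite Savings: compounded annually, EAR = 2.200%
Redwood Lending: e^0.009 − 1 = 0.904%
Cedar Trust: (1 + 0.012/365)^365 − 1 = 1.207%
Horizon Finance: (1 + 0.007/2)^2 − 1 = 0.701%
The highest effective annual rate is Granite Savings at 2.200%.

Granite Savings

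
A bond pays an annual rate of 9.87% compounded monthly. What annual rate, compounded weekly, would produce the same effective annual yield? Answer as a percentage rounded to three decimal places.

EAR = (1 + 0.0987/12)^12 − 1 = 0.103290.
Solve (1 + r/52)^52 = 1.103290: r/52 = 1.103290^(1/52) − 1 = 0.001892, so r = 0.098389 = 9.839%.

9.839%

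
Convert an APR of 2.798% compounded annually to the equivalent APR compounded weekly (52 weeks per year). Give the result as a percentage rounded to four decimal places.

Compounded annually, EAR = nominal = 0.027980.
Solve (1 + r/52)^52 = 1.027980: r/52 = 1.027980^(1/52) − 1 = 0.000531, so r = 0.027603 = 2.7603%.

2.7603%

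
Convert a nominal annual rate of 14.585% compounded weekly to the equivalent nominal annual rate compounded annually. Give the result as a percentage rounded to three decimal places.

15.679%

EAR = (1 + 0.14585/52)^52 − 1 = 0.156786.
Compounded annually, the equivalent nominal rate is the EAR itself: 15.679%.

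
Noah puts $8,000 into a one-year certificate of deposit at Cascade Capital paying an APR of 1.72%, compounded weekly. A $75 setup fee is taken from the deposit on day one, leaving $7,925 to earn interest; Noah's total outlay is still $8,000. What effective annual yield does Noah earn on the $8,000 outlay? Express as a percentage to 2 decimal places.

0.78%

Value after one year: 7,925 × (1 + 0.0172/52)^52 = 7,925 × 1.017346 = $8,062.47.
Effective yield on the $8,000 outlay: 8,062.47 / 8,000 − 1 = 0.007808 = 0.78%.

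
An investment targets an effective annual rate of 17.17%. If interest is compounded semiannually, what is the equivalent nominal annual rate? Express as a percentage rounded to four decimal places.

(1 + r/2)^2 − 1 = 0.1717, so 1 + r/2 = 1.1717^(1/2).
r/2 = 0.082451, so r = 0.164902 = 16.4902%.

16.4902%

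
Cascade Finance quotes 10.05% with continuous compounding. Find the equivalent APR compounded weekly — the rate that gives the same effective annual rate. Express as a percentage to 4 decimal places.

10.0597%

EAR under continuous compounding: e^0.1005 − 1 = 0.105724.
Solve (1 + r/52)^52 = 1.105724: r/52 = 1.105724^(1/52) − 1 = 0.001935, so r = 0.100597 = 10.0597%.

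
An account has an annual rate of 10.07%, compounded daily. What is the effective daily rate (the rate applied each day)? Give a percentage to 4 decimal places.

0.0276%

With a nominal annual rate compounded daily, the periodic rate is the nominal rate divided by 365.
i = 0.1007 / 365 = 0.0002759 = 0.0276%.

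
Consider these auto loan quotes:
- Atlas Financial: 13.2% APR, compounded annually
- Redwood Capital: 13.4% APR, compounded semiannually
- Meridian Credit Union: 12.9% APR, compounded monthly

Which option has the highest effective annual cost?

Atlas Financial: compounded annually, EAR = 13.200%
Redwood Capital: (1 + 0.134/2)^2 − 1 = 13.849%
Meridian Credit Union: (1 + 0.129/12)^12 − 1 = 13.691%
The highest effective annual rate is Redwood Capital at 13.849%.

Redwood Capital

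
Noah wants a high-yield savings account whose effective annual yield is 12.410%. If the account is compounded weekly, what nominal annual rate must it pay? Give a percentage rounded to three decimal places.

(1 + r/52)^52 − 1 = 0.12410, so 1 + r/52 = 1.12410^(1/52).
r/52 = 0.002252, so r = 0.117114 = 11.711%.

11.711%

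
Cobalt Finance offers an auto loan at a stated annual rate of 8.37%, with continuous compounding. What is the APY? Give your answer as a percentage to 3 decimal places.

With continuous compounding, EAR = e^0.0837 − 1.
e^0.0837 = 1.087303, so EAR = 0.087303 = 8.730%.

8.730%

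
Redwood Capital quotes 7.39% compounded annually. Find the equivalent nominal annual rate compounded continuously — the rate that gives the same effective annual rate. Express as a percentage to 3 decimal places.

Compounded annually, EAR = nominal = 0.073900.
Equivalent continuous rate: r = ln(1 + 0.073900) = 0.071297 = 7.130%.

7.130%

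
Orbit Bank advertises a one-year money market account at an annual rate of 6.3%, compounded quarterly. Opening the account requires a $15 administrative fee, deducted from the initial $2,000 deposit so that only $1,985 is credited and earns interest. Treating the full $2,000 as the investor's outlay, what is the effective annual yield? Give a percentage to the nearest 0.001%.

Value after one year: 1,985 × (1 + 0.063/4)^4 = 1,985 × 1.064504 = $2,113.04.
Effective yield on the $2,000 outlay: 2,113.04 / 2,000 − 1 = 0.056520 = 5.652%.

5.652%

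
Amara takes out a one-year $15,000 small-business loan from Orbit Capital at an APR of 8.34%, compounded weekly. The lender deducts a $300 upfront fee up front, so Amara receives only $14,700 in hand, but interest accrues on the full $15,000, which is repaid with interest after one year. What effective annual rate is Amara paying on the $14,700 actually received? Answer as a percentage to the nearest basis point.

10.91%

Amount owed after one year: 15,000 × (1 + 0.0834/52)^52 = 15,000 × 1.086904 = $16,303.56.
Effective rate on net proceeds: 16,303.56 / 14,700 − 1 = 0.109086 = 10.91%.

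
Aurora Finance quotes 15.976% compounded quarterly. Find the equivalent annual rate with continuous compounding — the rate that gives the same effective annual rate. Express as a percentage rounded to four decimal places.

EAR = (1 + 0.15976/4)^4 − 1 = 0.169589.
Equivalent continuous rate: r = ln(1 + 0.169589) = 0.156652 = 15.6652%.

15.6652%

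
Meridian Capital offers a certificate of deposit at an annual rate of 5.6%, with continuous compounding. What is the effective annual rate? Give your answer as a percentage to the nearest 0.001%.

5.760%

With continuous compounding, EAR = e^0.056 − 1.
e^0.056 = 1.057598, so EAR = 0.057598 = 5.760%.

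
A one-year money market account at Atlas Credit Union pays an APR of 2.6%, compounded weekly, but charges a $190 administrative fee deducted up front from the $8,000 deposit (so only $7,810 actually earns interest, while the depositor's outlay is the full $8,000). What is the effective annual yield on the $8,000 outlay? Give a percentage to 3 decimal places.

0.196%

Value after one year: 7,810 × (1 + 0.026/52)^52 = 7,810 × 1.026334 = $8,015.67.
Effective yield on the $8,000 outlay: 8,015.67 / 8,000 − 1 = 0.001959 = 0.196%.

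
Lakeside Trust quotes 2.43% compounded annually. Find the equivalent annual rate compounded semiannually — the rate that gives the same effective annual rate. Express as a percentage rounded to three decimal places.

2.415%

Compounded annually, EAR = nominal = 0.024300.
Solve (1 + r/2)^2 = 1.024300: r/2 = 1.024300^(1/2) − 1 = 0.012077, so r = 0.024154 = 2.415%.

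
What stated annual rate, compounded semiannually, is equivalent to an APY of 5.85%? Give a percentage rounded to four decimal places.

5.7669%

(1 + r/2)^2 − 1 = 0.0585, so 1 + r/2 = 1.0585^(1/2).
r/2 = 0.028834, so r = 0.057669 = 5.7669%.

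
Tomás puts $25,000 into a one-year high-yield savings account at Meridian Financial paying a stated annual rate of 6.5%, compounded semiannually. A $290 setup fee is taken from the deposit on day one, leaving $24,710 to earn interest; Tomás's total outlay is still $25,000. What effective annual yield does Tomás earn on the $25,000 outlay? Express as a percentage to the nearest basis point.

5.37%

Value after one year: 24,710 × (1 + 0.065/2)^2 = 24,710 × 1.066056 = $26,342.25.
Effective yield on the $25,000 outlay: 26,342.25 / 25,000 − 1 = 0.053690 = 5.37%.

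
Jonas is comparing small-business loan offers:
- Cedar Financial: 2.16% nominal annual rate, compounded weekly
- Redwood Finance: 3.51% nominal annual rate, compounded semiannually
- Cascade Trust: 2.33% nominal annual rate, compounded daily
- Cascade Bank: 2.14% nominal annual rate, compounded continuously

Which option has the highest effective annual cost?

Redwood Finance

Cedar Financial: (1 + 0.0216/52)^52 − 1 = 2.183%
Redwood Finance: (1 + 0.0351/2)^2 − 1 = 3.541%
Cascade Trust: (1 + 0.0233/365)^365 − 1 = 2.357%
Cascade Bank: e^0.0214 − 1 = 2.163%
The highest effective annual rate is Redwood Finance at 3.541%.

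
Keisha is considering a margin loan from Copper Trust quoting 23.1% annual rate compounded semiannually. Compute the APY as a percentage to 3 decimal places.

EAR = (1 + 0.231/2)^2 − 1.
= 1.244340 − 1 = 24.434%.

24.434%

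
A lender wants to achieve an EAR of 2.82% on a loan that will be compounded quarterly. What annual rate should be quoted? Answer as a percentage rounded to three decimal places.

2.791%

(1 + r/4)^4 − 1 = 0.0282, so 1 + r/4 = 1.0282^(1/4).
r/4 = 0.006977, so r = 0.027907 = 2.791%.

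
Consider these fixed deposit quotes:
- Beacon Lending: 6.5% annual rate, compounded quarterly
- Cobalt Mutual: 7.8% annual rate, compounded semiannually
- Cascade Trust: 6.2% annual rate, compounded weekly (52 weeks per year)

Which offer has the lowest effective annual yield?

Cascade Trust

Beacon Lending: (1 + 0.065/4)^4 − 1 = 6.660%
Cobalt Mutual: (1 + 0.078/2)^2 − 1 = 7.952%
Cascade Trust: (1 + 0.062/52)^52 − 1 = 6.392%
The lowest effective annual rate is Cascade Trust at 6.392%.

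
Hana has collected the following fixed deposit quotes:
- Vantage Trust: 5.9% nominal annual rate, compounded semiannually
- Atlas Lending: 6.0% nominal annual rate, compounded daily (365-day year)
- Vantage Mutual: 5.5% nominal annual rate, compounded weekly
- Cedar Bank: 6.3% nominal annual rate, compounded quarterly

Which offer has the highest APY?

Vantage Trust: (1 + 0.059/2)^2 − 1 = 5.987%
Atlas Lending: (1 + 0.060/365)^365 − 1 = 6.183%
Vantage Mutual: (1 + 0.055/52)^52 − 1 = 5.651%
Cedar Bank: (1 + 0.063/4)^4 − 1 = 6.450%
The highest effective annual rate is Cedar Bank at 6.450%.

Cedar Bank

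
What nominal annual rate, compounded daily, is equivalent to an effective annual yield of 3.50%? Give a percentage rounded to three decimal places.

(1 + r/365)^365 − 1 = 0.0350, so 1 + r/365 = 1.0350^(1/365).
r/365 = 0.000094, so r = 0.034403 = 3.440%.

3.440%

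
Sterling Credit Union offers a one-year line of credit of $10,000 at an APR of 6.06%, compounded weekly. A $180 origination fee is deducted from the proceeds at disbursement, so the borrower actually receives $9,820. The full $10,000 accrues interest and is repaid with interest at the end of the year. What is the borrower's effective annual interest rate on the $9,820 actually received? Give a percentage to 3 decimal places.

8.191%

Amount owed after one year: 10,000 × (1 + 0.0606/52)^52 = 10,000 × 1.062436 = $10,624.36.
Effective rate on net proceeds: 10,624.36 / 9,820 − 1 = 0.081911 = 8.191%.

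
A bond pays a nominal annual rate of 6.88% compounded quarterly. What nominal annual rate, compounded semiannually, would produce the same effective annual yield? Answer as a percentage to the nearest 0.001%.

EAR = (1 + 0.0688/4)^4 − 1 = 0.070595.
Solve (1 + r/2)^2 = 1.070595: r/2 = 1.070595^(1/2) − 1 = 0.034696, so r = 0.069392 = 6.939%.

6.939%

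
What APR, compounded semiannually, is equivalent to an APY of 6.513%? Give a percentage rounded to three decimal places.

6.410%

(1 + r/2)^2 − 1 = 0.06513, so 1 + r/2 = 1.06513^(1/2).
r/2 = 0.032051, so r = 0.064103 = 6.410%.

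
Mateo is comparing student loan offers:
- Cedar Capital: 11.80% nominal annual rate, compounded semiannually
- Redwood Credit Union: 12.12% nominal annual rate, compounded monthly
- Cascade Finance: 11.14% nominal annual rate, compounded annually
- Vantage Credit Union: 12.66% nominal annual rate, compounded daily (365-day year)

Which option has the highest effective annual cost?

Cedar Capital: (1 + 0.1180/2)^2 − 1 = 12.148%
Redwood Credit Union: (1 + 0.1212/12)^12 − 1 = 12.816%
Cascade Finance: compounded annually, EAR = 11.140%
Vantage Credit Union: (1 + 0.1266/365)^365 − 1 = 13.494%
The highest effective annual rate is Vantage Credit Union at 13.494%.

Vantage Credit Union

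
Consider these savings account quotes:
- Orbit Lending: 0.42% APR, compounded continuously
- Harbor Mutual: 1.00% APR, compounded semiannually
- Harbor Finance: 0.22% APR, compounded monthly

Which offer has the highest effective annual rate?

Harbor Mutual

Orbit Lending: e^0.0042 − 1 = 0.421%
Harbor Mutual: (1 + 0.0100/2)^2 − 1 = 1.002%
Harbor Finance: (1 + 0.0022/12)^12 − 1 = 0.220%
The highest effective annual rate is Harbor Mutual at 1.002%.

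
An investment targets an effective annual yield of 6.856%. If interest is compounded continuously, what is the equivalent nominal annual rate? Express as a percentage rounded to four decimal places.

Continuous: nominal r satisfies e^r − 1 = 0.06856.
r = ln(1 + 0.06856) = ln(1.06856) = 0.066312 = 6.6312%.

6.6312%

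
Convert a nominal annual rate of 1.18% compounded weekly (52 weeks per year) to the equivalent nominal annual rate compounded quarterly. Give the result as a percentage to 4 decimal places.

EAR = (1 + 0.0118/52)^52 − 1 = 0.011869.
Solve (1 + r/4)^4 = 1.011869: r/4 = 1.011869^(1/4) − 1 = 0.002954, so r = 0.011816 = 1.1816%.

1.1816%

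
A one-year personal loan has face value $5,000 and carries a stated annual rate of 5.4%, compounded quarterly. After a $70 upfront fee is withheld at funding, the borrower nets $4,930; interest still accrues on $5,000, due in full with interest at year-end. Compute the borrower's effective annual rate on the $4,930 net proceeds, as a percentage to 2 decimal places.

7.01%

Amount owed after one year: 5,000 × (1 + 0.054/4)^4 = 5,000 × 1.055103 = $5,275.52.
Effective rate on net proceeds: 5,275.52 / 4,930 − 1 = 0.070085 = 7.01%.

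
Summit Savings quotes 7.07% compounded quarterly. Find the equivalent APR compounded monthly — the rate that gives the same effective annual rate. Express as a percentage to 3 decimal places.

EAR = (1 + 0.0707/4)^4 − 1 = 0.072597.
Solve (1 + r/12)^12 = 1.072597: r/12 = 1.072597^(1/12) − 1 = 0.005857, so r = 0.070288 = 7.029%.

7.029%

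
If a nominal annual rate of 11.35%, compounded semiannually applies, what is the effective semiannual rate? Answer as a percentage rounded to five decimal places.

With a nominal annual rate compounded semiannually, the periodic rate is the nominal rate divided by 2.
i = 0.1135 / 2 = 0.0567500 = 5.67500%.

5.67500%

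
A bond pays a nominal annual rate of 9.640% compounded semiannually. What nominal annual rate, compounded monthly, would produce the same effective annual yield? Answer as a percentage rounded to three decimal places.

EAR = (1 + 0.09640/2)^2 − 1 = 0.098723.
Solve (1 + r/12)^12 = 1.098723: r/12 = 1.098723^(1/12) − 1 = 0.007877, so r = 0.094519 = 9.452%.

9.452%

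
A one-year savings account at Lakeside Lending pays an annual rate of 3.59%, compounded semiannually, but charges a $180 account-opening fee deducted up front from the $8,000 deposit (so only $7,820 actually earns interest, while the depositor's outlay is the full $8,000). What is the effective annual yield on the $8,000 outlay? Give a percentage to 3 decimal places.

Value after one year: 7,820 × (1 + 0.0359/2)^2 = 7,820 × 1.036222 = $8,103.26.
Effective yield on the $8,000 outlay: 8,103.26 / 8,000 − 1 = 0.012907 = 1.291%.

1.291%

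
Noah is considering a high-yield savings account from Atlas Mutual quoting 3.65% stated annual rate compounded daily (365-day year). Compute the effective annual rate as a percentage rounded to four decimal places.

3.7172%

EAR = (1 + 0.0365/365)^365 − 1.
= (1 + 0.000100)^365 − 1 = 1.037172 − 1 = 3.7172%.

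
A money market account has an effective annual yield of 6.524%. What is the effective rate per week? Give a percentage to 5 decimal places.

The per-week rate i satisfies (1 + i)^52 = 1 + 0.06524.
i = 1.06524^(1/52) − 1 = 0.0012161 = 0.12161%.

0.12161%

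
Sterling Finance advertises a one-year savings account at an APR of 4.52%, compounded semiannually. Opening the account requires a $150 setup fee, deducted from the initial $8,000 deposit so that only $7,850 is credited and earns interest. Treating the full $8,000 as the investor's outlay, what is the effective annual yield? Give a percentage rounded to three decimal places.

Value after one year: 7,850 × (1 + 0.0452/2)^2 = 7,850 × 1.045711 = $8,208.83.
Effective yield on the $8,000 outlay: 8,208.83 / 8,000 − 1 = 0.026104 = 2.610%.

2.610%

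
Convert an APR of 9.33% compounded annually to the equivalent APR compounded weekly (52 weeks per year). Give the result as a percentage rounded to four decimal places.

Compounded annually, EAR = nominal = 0.093300.
Solve (1 + r/52)^52 = 1.093300: r/52 = 1.093300^(1/52) − 1 = 0.001717, so r = 0.089277 = 8.9277%.

8.9277%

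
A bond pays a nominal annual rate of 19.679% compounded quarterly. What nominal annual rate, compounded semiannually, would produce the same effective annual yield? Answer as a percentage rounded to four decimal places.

20.1631%

EAR = (1 + 0.19679/4)^4 − 1 = 0.211795.
Solve (1 + r/2)^2 = 1.211795: r/2 = 1.211795^(1/2) − 1 = 0.100815, so r = 0.201631 = 20.1631%.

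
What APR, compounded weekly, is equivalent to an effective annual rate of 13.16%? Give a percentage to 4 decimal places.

12.3780%

(1 + r/52)^52 − 1 = 0.1316, so 1 + r/52 = 1.1316^(1/52).
r/52 = 0.002380, so r = 0.123780 = 12.3780%.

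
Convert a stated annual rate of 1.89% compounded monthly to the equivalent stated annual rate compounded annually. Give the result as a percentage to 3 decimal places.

1.906%

EAR = (1 + 0.0189/12)^12 − 1 = 0.019065.
Compounded annually, the equivalent nominal rate is the EAR itself: 1.906%.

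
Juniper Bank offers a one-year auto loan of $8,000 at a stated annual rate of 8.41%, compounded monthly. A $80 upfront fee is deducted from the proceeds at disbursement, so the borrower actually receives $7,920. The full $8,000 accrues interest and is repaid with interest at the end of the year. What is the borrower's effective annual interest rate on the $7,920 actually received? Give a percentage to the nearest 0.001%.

Amount owed after one year: 8,000 × (1 + 0.0841/12)^12 = 8,000 × 1.087419 = $8,699.35.
Effective rate on net proceeds: 8,699.35 / 7,920 − 1 = 0.098403 = 9.840%.

9.840%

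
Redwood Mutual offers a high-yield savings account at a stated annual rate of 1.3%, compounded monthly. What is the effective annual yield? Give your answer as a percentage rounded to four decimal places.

EAR = (1 + 0.013/12)^12 − 1.
= (1 + 0.001083)^12 − 1 = 1.013078 − 1 = 1.3078%.

1.3078%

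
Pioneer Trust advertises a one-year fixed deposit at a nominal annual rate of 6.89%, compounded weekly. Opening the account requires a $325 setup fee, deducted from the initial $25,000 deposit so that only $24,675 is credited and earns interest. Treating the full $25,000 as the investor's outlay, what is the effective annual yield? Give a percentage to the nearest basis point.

5.74%

Value after one year: 24,675 × (1 + 0.0689/52)^52 = 24,675 × 1.071280 = $26,433.84.
Effective yield on the $25,000 outlay: 26,433.84 / 25,000 − 1 = 0.057354 = 5.74%.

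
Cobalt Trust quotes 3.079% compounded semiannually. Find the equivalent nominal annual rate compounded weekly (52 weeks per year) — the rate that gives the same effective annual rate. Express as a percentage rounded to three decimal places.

EAR = (1 + 0.03079/2)^2 − 1 = 0.031027.
Solve (1 + r/52)^52 = 1.031027: r/52 = 1.031027^(1/52) − 1 = 0.000588, so r = 0.030564 = 3.056%.

3.056%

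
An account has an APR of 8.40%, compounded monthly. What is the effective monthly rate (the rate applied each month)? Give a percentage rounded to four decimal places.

With a nominal annual rate compounded monthly, the periodic rate is the nominal rate divided by 12.
i = 0.0840 / 12 = 0.0070000 = 0.7000%.

0.7000%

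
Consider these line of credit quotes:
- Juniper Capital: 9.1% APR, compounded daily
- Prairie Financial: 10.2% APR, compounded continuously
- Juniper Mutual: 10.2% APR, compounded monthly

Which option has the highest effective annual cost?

Prairie Financial

Juniper Capital: (1 + 0.091/365)^365 − 1 = 9.526%
Prairie Financial: e^0.102 − 1 = 10.738%
Juniper Mutual: (1 + 0.102/12)^12 − 1 = 10.691%
The highest effective annual rate is Prairie Financial at 10.738%.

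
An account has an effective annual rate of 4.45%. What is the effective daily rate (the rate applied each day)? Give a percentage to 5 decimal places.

The per-day rate i satisfies (1 + i)^365 = 1 + 0.0445.
i = 1.0445^(1/365) − 1 = 0.0001193 = 0.01193%.

0.01193%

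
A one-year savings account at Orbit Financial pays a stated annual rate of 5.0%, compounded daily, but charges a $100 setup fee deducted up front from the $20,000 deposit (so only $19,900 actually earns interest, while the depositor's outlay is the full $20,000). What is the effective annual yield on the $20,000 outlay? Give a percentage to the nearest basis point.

Value after one year: 19,900 × (1 + 0.050/365)^365 = 19,900 × 1.051267 = $20,920.22.
Effective yield on the $20,000 outlay: 20,920.22 / 20,000 − 1 = 0.046011 = 4.60%.

4.60%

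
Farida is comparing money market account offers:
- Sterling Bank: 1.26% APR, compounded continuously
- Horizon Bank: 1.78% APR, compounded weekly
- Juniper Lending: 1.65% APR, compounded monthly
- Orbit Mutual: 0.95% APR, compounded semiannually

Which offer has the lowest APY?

Sterling Bank: e^0.0126 − 1 = 1.268%
Horizon Bank: (1 + 0.0178/52)^52 − 1 = 1.796%
Juniper Lending: (1 + 0.0165/12)^12 − 1 = 1.663%
Orbit Mutual: (1 + 0.0095/2)^2 − 1 = 0.952%
The lowest effective annual rate is Orbit Mutual at 0.952%.

Orbit Mutual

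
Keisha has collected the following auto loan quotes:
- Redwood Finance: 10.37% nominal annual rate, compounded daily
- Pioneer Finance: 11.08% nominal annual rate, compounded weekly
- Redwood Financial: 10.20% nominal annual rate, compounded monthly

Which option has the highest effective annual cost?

Pioneer Finance

Redwood Finance: (1 + 0.1037/365)^365 − 1 = 10.925%
Pioneer Finance: (1 + 0.1108/52)^52 − 1 = 11.704%
Redwood Financial: (1 + 0.1020/12)^12 − 1 = 10.691%
The highest effective annual rate is Pioneer Finance at 11.704%.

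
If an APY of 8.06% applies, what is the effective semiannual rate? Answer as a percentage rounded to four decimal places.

The per-half-year rate i satisfies (1 + i)^2 = 1 + 0.0806.
i = 1.0806^(1/2) − 1 = 0.0395191 = 3.9519%.

3.9519%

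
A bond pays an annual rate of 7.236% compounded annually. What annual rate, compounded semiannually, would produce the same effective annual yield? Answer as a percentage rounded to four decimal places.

7.1096%

Compounded annually, EAR = nominal = 0.072360.
Solve (1 + r/2)^2 = 1.072360: r/2 = 1.072360^(1/2) − 1 = 0.035548, so r = 0.071096 = 7.1096%.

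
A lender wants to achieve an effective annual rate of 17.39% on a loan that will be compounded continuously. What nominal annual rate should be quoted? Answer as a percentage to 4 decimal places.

16.0332%

Continuous: nominal r satisfies e^r − 1 = 0.1739.
r = ln(1 + 0.1739) = ln(1.1739) = 0.160332 = 16.0332%.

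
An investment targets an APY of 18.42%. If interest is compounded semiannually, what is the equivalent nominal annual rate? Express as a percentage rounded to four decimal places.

(1 + r/2)^2 − 1 = 0.1842, so 1 + r/2 = 1.1842^(1/2).
r/2 = 0.088210, so r = 0.176419 = 17.6419%.

17.6419%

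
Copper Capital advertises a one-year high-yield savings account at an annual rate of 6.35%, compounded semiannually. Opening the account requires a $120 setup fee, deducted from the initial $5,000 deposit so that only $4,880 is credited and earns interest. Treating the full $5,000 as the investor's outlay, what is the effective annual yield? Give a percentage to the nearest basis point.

3.90%

Value after one year: 4,880 × (1 + 0.0635/2)^2 = 4,880 × 1.064508 = $5,194.80.
Effective yield on the $5,000 outlay: 5,194.80 / 5,000 − 1 = 0.038960 = 3.90%.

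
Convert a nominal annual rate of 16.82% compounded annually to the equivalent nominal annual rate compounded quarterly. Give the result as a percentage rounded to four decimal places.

15.8525%

Compounded annually, EAR = nominal = 0.168200.
Solve (1 + r/4)^4 = 1.168200: r/4 = 1.168200^(1/4) − 1 = 0.039631, so r = 0.158525 = 15.8525%.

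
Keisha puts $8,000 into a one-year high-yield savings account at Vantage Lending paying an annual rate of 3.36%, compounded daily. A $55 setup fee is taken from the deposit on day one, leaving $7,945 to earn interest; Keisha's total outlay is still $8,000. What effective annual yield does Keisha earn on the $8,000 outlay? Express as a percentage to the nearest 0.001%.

2.706%

Value after one year: 7,945 × (1 + 0.0336/365)^365 = 7,945 × 1.034169 = $8,216.47.
Effective yield on the $8,000 outlay: 8,216.47 / 8,000 − 1 = 0.027059 = 2.706%.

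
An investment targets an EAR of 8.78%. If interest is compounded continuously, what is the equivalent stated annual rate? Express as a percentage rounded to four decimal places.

Continuous: nominal r satisfies e^r − 1 = 0.0878.
r = ln(1 + 0.0878) = ln(1.0878) = 0.084157 = 8.4157%.

8.4157%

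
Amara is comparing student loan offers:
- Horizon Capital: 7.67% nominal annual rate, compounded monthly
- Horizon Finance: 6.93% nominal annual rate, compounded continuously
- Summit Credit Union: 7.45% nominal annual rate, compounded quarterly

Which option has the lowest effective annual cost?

Horizon Capital: (1 + 0.0767/12)^12 − 1 = 7.945%
Horizon Finance: e^0.0693 − 1 = 7.176%
Summit Credit Union: (1 + 0.0745/4)^4 − 1 = 7.661%
The lowest effective annual rate is Horizon Finance at 7.176%.

Horizon Finance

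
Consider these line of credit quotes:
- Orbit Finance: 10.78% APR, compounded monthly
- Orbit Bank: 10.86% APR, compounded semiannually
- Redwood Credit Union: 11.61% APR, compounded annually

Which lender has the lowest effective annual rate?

Orbit Bank

Orbit Finance: (1 + 0.1078/12)^12 − 1 = 11.329%
Orbit Bank: (1 + 0.1086/2)^2 − 1 = 11.155%
Redwood Credit Union: compounded annually, EAR = 11.610%
The lowest effective annual rate is Orbit Bank at 11.155%.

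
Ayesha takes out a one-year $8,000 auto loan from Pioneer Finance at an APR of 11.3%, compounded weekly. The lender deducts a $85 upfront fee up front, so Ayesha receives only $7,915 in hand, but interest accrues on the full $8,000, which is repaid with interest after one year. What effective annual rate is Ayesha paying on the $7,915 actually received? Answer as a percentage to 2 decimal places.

13.15%

Amount owed after one year: 8,000 × (1 + 0.113/52)^52 = 8,000 × 1.119495 = $8,955.96.
Effective rate on net proceeds: 8,955.96 / 7,915 − 1 = 0.131517 = 13.15%.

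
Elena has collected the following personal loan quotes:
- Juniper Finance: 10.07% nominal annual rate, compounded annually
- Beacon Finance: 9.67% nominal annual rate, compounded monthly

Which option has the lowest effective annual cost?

Juniper Finance

Juniper Finance: compounded annually, EAR = 10.070%
Beacon Finance: (1 + 0.0967/12)^12 − 1 = 10.110%
The lowest effective annual rate is Juniper Finance at 10.070%.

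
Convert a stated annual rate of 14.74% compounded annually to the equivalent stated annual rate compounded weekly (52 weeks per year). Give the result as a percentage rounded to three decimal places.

Compounded annually, EAR = nominal = 0.147400.
Solve (1 + r/52)^52 = 1.147400: r/52 = 1.147400^(1/52) − 1 = 0.002648, so r = 0.137680 = 13.768%.

13.768%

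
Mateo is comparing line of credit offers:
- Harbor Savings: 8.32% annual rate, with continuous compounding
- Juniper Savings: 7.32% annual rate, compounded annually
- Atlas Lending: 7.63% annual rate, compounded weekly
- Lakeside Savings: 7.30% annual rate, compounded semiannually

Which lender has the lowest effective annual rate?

Juniper Savings

Harbor Savings: e^0.0832 − 1 = 8.676%
Juniper Savings: compounded annually, EAR = 7.320%
Atlas Lending: (1 + 0.0763/52)^52 − 1 = 7.923%
Lakeside Savings: (1 + 0.0730/2)^2 − 1 = 7.433%
The lowest effective annual rate is Juniper Savings at 7.320%.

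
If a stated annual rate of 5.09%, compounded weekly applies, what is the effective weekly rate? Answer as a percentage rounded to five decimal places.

0.09788%

With a nominal annual rate compounded weekly, the periodic rate is the nominal rate divided by 52.
i = 0.0509 / 52 = 0.0009788 = 0.09788%.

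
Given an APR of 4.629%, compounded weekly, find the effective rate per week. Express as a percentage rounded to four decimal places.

With a nominal annual rate compounded weekly, the periodic rate is the nominal rate divided by 52.
i = 0.04629 / 52 = 0.0008902 = 0.0890%.

0.0890%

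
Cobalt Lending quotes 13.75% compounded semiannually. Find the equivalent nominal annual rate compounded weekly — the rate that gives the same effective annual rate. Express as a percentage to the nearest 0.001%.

13.315%

EAR = (1 + 0.1375/2)^2 − 1 = 0.142227.
Solve (1 + r/52)^52 = 1.142227: r/52 = 1.142227^(1/52) − 1 = 0.002561, so r = 0.133150 = 13.315%.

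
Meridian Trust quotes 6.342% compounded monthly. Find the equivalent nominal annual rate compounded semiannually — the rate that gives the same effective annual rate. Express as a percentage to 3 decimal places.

6.426%

EAR = (1 + 0.06342/12)^12 − 1 = 0.065296.
Solve (1 + r/2)^2 = 1.065296: r/2 = 1.065296^(1/2) − 1 = 0.032132, so r = 0.064264 = 6.426%.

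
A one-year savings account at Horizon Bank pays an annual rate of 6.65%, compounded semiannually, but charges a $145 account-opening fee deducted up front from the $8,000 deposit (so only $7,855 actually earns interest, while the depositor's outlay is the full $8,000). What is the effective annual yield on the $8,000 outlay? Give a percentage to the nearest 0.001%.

4.826%

Value after one year: 7,855 × (1 + 0.0665/2)^2 = 7,855 × 1.067606 = $8,386.04.
Effective yield on the $8,000 outlay: 8,386.04 / 8,000 − 1 = 0.048255 = 4.826%.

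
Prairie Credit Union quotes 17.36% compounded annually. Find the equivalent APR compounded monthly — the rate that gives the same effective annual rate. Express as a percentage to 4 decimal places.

Compounded annually, EAR = nominal = 0.173600.
Solve (1 + r/12)^12 = 1.173600: r/12 = 1.173600^(1/12) − 1 = 0.013429, so r = 0.161148 = 16.1148%.

16.1148%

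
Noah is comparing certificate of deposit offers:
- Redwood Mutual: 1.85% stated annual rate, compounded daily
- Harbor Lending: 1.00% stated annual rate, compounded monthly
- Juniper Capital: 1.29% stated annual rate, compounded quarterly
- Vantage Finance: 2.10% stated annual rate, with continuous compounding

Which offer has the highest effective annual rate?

Redwood Mutual: (1 + 0.0185/365)^365 − 1 = 1.867%
Harbor Lending: (1 + 0.0100/12)^12 − 1 = 1.005%
Juniper Capital: (1 + 0.0129/4)^4 − 1 = 1.296%
Vantage Finance: e^0.0210 − 1 = 2.122%
The highest effective annual rate is Vantage Finance at 2.122%.

Vantage Finance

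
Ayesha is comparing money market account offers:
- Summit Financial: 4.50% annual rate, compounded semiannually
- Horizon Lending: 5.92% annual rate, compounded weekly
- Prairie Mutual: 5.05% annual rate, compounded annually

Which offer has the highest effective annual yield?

Horizon Lending

Summit Financial: (1 + 0.0450/2)^2 − 1 = 4.551%
Horizon Lending: (1 + 0.0592/52)^52 − 1 = 6.095%
Prairie Mutual: compounded annually, EAR = 5.050%
The highest effective annual rate is Horizon Lending at 6.095%.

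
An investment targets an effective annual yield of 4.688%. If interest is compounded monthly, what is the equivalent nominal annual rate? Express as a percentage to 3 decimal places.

(1 + r/12)^12 − 1 = 0.04688, so 1 + r/12 = 1.04688^(1/12).
r/12 = 0.003825, so r = 0.045902 = 4.590%.

4.590%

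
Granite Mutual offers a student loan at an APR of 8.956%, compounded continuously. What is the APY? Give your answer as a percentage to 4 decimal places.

9.3693%

With continuous compounding, EAR = e^0.08956 − 1.
e^0.08956 = 1.093693, so EAR = 0.093693 = 9.3693%.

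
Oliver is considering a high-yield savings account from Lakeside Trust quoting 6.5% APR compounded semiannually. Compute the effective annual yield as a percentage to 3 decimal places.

EAR = (1 + 0.065/2)^2 − 1.
= (1 + 0.032500)^2 − 1 = 1.066056 − 1 = 6.606%.

6.606%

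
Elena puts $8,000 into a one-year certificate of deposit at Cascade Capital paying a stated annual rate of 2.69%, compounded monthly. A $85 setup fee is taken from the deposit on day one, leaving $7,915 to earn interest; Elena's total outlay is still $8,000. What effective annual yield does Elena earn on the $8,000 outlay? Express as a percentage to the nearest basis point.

1.63%

Value after one year: 7,915 × (1 + 0.0269/12)^12 = 7,915 × 1.027234 = $8,130.56.
Effective yield on the $8,000 outlay: 8,130.56 / 8,000 − 1 = 0.016320 = 1.63%.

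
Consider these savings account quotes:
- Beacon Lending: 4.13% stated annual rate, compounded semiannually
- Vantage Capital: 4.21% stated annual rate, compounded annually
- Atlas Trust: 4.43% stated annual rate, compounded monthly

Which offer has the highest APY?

Beacon Lending: (1 + 0.0413/2)^2 − 1 = 4.173%
Vantage Capital: compounded annually, EAR = 4.210%
Atlas Trust: (1 + 0.0443/12)^12 − 1 = 4.521%
The highest effective annual rate is Atlas Trust at 4.521%.

Atlas Trust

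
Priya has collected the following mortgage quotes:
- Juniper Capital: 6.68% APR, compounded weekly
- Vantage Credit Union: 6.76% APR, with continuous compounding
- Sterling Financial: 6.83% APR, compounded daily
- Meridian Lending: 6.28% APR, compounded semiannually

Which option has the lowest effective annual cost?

Meridian Lending

Juniper Capital: (1 + 0.0668/52)^52 − 1 = 6.904%
Vantage Credit Union: e^0.0676 − 1 = 6.994%
Sterling Financial: (1 + 0.0683/365)^365 − 1 = 7.068%
Meridian Lending: (1 + 0.0628/2)^2 − 1 = 6.379%
The lowest effective annual rate is Meridian Lending at 6.379%.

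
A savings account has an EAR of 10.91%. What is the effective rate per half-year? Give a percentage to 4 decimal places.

5.3138%

The per-half-year rate i satisfies (1 + i)^2 = 1 + 0.1091.
i = 1.1091^(1/2) − 1 = 0.0531382 = 5.3138%.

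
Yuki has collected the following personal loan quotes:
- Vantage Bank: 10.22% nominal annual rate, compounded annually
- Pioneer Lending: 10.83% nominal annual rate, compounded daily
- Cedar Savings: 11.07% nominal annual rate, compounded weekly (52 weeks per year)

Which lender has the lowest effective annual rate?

Vantage Bank

Vantage Bank: compounded annually, EAR = 10.220%
Pioneer Lending: (1 + 0.1083/365)^365 − 1 = 11.436%
Cedar Savings: (1 + 0.1107/52)^52 − 1 = 11.693%
The lowest effective annual rate is Vantage Bank at 10.220%.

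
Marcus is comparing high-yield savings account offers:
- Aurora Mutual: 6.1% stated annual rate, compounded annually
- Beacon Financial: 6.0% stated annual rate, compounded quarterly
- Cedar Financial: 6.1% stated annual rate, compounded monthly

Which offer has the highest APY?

Aurora Mutual: compounded annually, EAR = 6.100%
Beacon Financial: (1 + 0.060/4)^4 − 1 = 6.136%
Cedar Financial: (1 + 0.061/12)^12 − 1 = 6.273%
The highest effective annual rate is Cedar Financial at 6.273%.

Cedar Financial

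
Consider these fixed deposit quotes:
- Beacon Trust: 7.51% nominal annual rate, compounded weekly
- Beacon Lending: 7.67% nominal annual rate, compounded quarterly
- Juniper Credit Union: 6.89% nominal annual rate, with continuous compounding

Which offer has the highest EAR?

Beacon Trust: (1 + 0.0751/52)^52 − 1 = 7.793%
Beacon Lending: (1 + 0.0767/4)^4 − 1 = 7.893%
Juniper Credit Union: e^0.0689 − 1 = 7.133%
The highest effective annual rate is Beacon Lending at 7.893%.

Beacon Lending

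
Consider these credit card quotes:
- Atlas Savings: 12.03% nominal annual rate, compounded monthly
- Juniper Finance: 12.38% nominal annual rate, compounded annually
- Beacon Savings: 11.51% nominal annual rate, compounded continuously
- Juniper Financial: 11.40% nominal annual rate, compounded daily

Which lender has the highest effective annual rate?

Atlas Savings

Atlas Savings: (1 + 0.1203/12)^12 − 1 = 12.716%
Juniper Finance: compounded annually, EAR = 12.380%
Beacon Savings: e^0.1151 − 1 = 12.199%
Juniper Financial: (1 + 0.1140/365)^365 − 1 = 12.073%
The highest effective annual rate is Atlas Savings at 12.716%.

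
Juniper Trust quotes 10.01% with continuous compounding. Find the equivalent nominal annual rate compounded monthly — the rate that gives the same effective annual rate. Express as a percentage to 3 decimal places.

EAR under continuous compounding: e^0.1001 − 1 = 0.105281.
Solve (1 + r/12)^12 = 1.105281: r/12 = 1.105281^(1/12) − 1 = 0.008377, so r = 0.100519 = 10.052%.

10.052%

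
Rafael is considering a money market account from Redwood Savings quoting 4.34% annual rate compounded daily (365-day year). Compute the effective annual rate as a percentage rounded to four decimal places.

4.4353%

EAR = (1 + 0.0434/365)^365 − 1.
= 1.044353 − 1 = 4.4353%.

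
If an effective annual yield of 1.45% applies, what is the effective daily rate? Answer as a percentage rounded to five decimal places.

0.00394%

The per-day rate i satisfies (1 + i)^365 = 1 + 0.0145.
i = 1.0145^(1/365) − 1 = 0.0000394 = 0.00394%.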